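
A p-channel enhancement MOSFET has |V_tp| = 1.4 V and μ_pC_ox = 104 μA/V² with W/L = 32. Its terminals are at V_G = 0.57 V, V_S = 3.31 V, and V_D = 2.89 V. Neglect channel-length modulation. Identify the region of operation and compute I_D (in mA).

V_SG = V_S − V_G = 3.31 − 0.57 = 2.74 V; V_SD = V_S − V_D = 3.31 − 2.89 = 0.42 V.
k_p = μ_pC_ox · (W/L) = 3.328 mA/V².
V_ov = V_SG − |V_tp| = 2.74 − 1.4 = 1.34 V.
Since V_SD = 0.42 V < V_ov = 1.34 V, the device is in the triode region.
I_D = k_p [V_ov · V_SD − ½ V_SD²] = 3.328 × [1.34 × 0.42 − 0.5 × 0.42²] = 1.58 mA.

Triode; I_D = 1.58 mA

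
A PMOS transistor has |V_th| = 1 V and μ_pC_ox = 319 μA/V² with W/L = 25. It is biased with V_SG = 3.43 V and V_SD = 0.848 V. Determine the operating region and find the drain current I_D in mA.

Triode; I_D = 13.6 mA

k_p = μ_pC_ox · (W/L) = 7.975 mA/V².
V_ov = V_SG − |V_th| = 3.43 − 1 = 2.43 V.
Since V_SD = 0.848 V < V_ov = 2.43 V, the device is in the triode region.
I_D = k_p [V_ov · V_SD − ½ V_SD²] = 7.975 × [2.43 × 0.848 − 0.5 × 0.848²] = 13.6 mA.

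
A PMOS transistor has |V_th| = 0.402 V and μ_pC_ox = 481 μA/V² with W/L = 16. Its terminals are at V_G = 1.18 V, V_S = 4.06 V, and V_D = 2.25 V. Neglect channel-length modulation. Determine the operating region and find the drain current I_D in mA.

V_SG = V_S − V_G = 4.06 − 1.18 = 2.88 V; V_SD = V_S − V_D = 4.06 − 2.25 = 1.81 V.
k_p = μ_pC_ox · (W/L) = 7.696 mA/V².
V_ov = V_SG − |V_th| = 2.88 − 0.402 = 2.48 V.
Since V_SD = 1.81 V < V_ov = 2.48 V, the device is in the triode region.
I_D = k_p [V_ov · V_SD − ½ V_SD²] = 7.696 × [2.48 × 1.81 − 0.5 × 1.81²] = 21.9 mA.

Triode; I_D = 21.9 mA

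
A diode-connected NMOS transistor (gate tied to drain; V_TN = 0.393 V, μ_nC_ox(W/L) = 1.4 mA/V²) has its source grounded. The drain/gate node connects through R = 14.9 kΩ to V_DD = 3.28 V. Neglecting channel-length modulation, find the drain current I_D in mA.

I_D = 0.162 mA

With gate tied to drain, V_GS = V_DS ≥ V_GS − V_TN, so the device is in saturation.
KCL at the drain: ½ k_n (V_GS − V_TN)² = (V_DD − V_GS)/R.
Let x = V_GS − 0.393. Then 10.4 x² + x − 2.887 = 0, giving x = 0.48 V (positive root), so V_GS = 0.873 V.
I_D = (V_DD − V_GS)/R = (3.28 − 0.873) / 14.9 = 0.162 mA.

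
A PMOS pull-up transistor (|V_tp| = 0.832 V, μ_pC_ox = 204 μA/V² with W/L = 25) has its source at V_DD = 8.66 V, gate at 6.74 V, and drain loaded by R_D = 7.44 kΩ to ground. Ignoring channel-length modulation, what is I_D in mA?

V_SG = V_DD − V_G = 8.66 − 6.74 = 1.92 V, so V_ov = 1.92 − 0.832 = 1.09 V.
k_p = μ_pC_ox · (W/L) = 5.1 mA/V².
Assume saturation: I_D = ½ k_p V_ov² = 0.5 × 5.1 × 1.09² = 3.02 mA, giving V_SD = V_DD − I_D R_D = 8.66 − 3.02 × 7.44 = -13.8 V.
But -13.8 V < V_ov = 1.09 V, so the device is actually in triode.
In triode I_D = k_p[V_ov V_SD − ½ V_SD²] and I_D = (V_DD − V_SD)/R_D. Equating: 19 V_SD² − 42.28 V_SD + 8.66 = 0, giving V_SD = 0.228 V (the root below V_ov).
I_D = (8.66 − 0.228) / 7.44 = 1.13 mA.

I_D = 1.13 mA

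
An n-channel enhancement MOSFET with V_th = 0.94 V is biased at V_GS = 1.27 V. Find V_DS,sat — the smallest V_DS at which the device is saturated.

V_DS,sat = 0.330 V

The boundary between triode and saturation is V_DS = V_GS − V_th = V_ov.
V_ov = 1.27 − 0.94 = 0.33 V.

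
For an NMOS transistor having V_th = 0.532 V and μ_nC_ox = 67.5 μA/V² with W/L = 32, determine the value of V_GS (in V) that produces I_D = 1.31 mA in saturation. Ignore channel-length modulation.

k_n = μ_nC_ox · (W/L) = 2.16 mA/V².
In saturation I_D = ½ k_n (V_GS − V_th)², so V_GS − V_th = √(2 I_D / k_n) = √(2 × 1.31 / 2.16) = 1.1 V.
V_GS = 0.532 + 1.1 = 1.63 V.

V_GS = 1.63 V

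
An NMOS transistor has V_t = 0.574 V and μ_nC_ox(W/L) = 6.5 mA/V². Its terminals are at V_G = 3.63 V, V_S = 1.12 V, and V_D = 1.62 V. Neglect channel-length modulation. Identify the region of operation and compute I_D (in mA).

Triode; I_D = 5.48 mA

V_GS = V_G − V_S = 3.63 − 1.12 = 2.51 V; V_DS = V_D − V_S = 1.62 − 1.12 = 0.5 V.
V_ov = V_GS − V_t = 2.51 − 0.574 = 1.94 V.
Since V_DS = 0.5 V < V_ov = 1.94 V, the device is in the triode region.
I_D = k_n [V_ov · V_DS − ½ V_DS²] = 6.5 × [1.94 × 0.5 − 0.5 × 0.5²] = 5.48 mA.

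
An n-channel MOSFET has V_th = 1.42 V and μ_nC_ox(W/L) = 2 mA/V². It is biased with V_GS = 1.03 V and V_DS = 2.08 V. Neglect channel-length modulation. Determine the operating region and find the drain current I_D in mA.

V_GS = 1.03 V < V_th = 1.42 V, so the transistor is in cutoff.

Cutoff; I_D = 0 mA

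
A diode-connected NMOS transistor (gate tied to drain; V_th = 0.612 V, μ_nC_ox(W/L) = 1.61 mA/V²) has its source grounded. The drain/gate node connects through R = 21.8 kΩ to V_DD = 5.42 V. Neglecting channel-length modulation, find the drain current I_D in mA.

I_D = 0.198 mA

With gate tied to drain, V_GS = V_DS ≥ V_GS − V_th, so the device is in saturation.
KCL at the drain: ½ k_n (V_GS − V_th)² = (V_DD − V_GS)/R.
Let x = V_GS − 0.612. Then 17.5 x² + x − 4.808 = 0, giving x = 0.496 V (positive root), so V_GS = 1.11 V.
I_D = (V_DD − V_GS)/R = (5.42 − 1.11) / 21.8 = 0.198 mA.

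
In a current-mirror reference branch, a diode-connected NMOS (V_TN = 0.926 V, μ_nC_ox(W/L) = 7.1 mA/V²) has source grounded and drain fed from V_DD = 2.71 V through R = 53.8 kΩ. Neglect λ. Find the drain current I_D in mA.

I_D = 0.0314 mA

With gate tied to drain, V_GS = V_DS ≥ V_GS − V_TN, so the device is in saturation.
KCL at the drain: ½ k_n (V_GS − V_TN)² = (V_DD − V_GS)/R.
Let x = V_GS − 0.926. Then 191 x² + x − 1.784 = 0, giving x = 0.0941 V (positive root), so V_GS = 1.02 V.
I_D = (V_DD − V_GS)/R = (2.71 − 1.02) / 53.8 = 0.0314 mA.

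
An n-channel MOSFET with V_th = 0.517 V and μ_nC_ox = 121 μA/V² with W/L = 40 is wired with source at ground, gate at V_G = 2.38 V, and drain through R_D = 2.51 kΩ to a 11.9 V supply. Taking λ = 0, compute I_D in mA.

I_D = 4.50 mA

V_GS = V_G = 2.38 V, so V_ov = 2.38 − 0.517 = 1.86 V.
k_n = μ_nC_ox · (W/L) = 4.84 mA/V².
Assume saturation: I_D = ½ k_n V_ov² = 0.5 × 4.84 × 1.86² = 8.4 mA, giving V_DS = V_DD − I_D R_D = 11.9 − 8.4 × 2.51 = -9.18 V.
But -9.18 V < V_ov = 1.86 V, so the device is actually in triode.
In triode I_D = k_n[V_ov V_DS − ½ V_DS²] and I_D = (V_DD − V_DS)/R_D. Equating: 6.07 V_DS² − 23.63 V_DS + 11.9 = 0, giving V_DS = 0.594 V (the root below V_ov).
I_D = (11.9 − 0.594) / 2.51 = 4.5 mA.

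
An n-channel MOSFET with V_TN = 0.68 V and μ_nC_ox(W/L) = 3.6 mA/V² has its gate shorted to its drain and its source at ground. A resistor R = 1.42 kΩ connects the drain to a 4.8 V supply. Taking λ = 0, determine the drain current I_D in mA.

I_D = 2.13 mA

With gate tied to drain, V_GS = V_DS ≥ V_GS − V_TN, so the device is in saturation.
KCL at the drain: ½ k_n (V_GS − V_TN)² = (V_DD − V_GS)/R.
Let x = V_GS − 0.68. Then 2.56 x² + x − 4.12 = 0, giving x = 1.09 V (positive root), so V_GS = 1.77 V.
I_D = (V_DD − V_GS)/R = (4.8 − 1.77) / 1.42 = 2.13 mA.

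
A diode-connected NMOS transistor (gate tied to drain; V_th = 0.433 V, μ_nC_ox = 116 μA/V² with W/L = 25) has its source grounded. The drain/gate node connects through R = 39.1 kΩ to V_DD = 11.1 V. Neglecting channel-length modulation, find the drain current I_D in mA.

I_D = 0.262 mA

With gate tied to drain, V_GS = V_DS ≥ V_GS − V_th, so the device is in saturation.
k_n = μ_nC_ox · (W/L) = 2.9 mA/V².
KCL at the drain: ½ k_n (V_GS − V_th)² = (V_DD − V_GS)/R.
Let x = V_GS − 0.433. Then 56.7 x² + x − 10.67 = 0, giving x = 0.425 V (positive root), so V_GS = 0.858 V.
I_D = (V_DD − V_GS)/R = (11.1 − 0.858) / 39.1 = 0.262 mA.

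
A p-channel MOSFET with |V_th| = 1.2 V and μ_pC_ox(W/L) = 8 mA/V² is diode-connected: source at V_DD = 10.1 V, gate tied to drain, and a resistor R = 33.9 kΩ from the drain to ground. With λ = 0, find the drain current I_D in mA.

I_D = 0.255 mA

With gate tied to drain, V_SG = V_SD ≥ V_SG − |V_th|, so the device is in saturation.
KCL at the drain: ½ k_p (V_SG − |V_th|)² = (V_DD − V_SG)/R.
Let x = V_SG − 1.2. Then 136 x² + x − 8.9 = 0, giving x = 0.253 V (positive root), so V_SG = 1.45 V.
I_D = (V_DD − V_SG)/R = (10.1 − 1.45) / 33.9 = 0.255 mA.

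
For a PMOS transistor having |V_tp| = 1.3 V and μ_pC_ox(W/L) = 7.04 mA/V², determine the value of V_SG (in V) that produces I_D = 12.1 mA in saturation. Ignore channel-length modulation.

V_SG = 3.15 V

In saturation I_D = ½ k_p (V_SG − |V_tp|)², so V_SG − |V_tp| = √(2 I_D / k_p) = √(2 × 12.1 / 7.04) = 1.85 V.
V_SG = 1.3 + 1.85 = 3.15 V.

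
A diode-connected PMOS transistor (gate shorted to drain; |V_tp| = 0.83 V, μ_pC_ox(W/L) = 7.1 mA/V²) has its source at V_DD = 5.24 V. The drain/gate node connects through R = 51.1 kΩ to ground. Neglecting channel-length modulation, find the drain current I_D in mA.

With gate tied to drain, V_SG = V_SD ≥ V_SG − |V_tp|, so the device is in saturation.
KCL at the drain: ½ k_p (V_SG − |V_tp|)² = (V_DD − V_SG)/R.
Let x = V_SG − 0.83. Then 181 x² + x − 4.41 = 0, giving x = 0.153 V (positive root), so V_SG = 0.983 V.
I_D = (V_DD − V_SG)/R = (5.24 − 0.983) / 51.1 = 0.0833 mA.

I_D = 0.0833 mA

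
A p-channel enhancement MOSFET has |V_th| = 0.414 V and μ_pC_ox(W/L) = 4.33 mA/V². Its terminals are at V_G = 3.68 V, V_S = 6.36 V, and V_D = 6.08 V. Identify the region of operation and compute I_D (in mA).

V_SG = V_S − V_G = 6.36 − 3.68 = 2.68 V; V_SD = V_S − V_D = 6.36 − 6.08 = 0.28 V.
V_ov = V_SG − |V_th| = 2.68 − 0.414 = 2.27 V.
Since V_SD = 0.28 V < V_ov = 2.27 V, the device is in the triode region.
I_D = k_p [V_ov · V_SD − ½ V_SD²] = 4.33 × [2.27 × 0.28 − 0.5 × 0.28²] = 2.58 mA.

Triode; I_D = 2.58 mA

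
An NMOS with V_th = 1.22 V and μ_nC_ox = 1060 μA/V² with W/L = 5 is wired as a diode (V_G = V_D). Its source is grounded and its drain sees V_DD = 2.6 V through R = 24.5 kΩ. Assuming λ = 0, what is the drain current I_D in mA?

With gate tied to drain, V_GS = V_DS ≥ V_GS − V_th, so the device is in saturation.
k_n = μ_nC_ox · (W/L) = 5.3 mA/V².
KCL at the drain: ½ k_n (V_GS − V_th)² = (V_DD − V_GS)/R.
Let x = V_GS − 1.22. Then 64.9 x² + x − 1.38 = 0, giving x = 0.138 V (positive root), so V_GS = 1.36 V.
I_D = (V_DD − V_GS)/R = (2.6 − 1.36) / 24.5 = 0.0507 mA.

I_D = 0.0507 mA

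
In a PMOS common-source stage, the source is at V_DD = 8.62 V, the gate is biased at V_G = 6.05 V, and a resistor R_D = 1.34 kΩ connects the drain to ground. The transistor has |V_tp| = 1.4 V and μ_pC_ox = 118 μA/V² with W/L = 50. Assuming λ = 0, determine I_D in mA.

I_D = 4.04 mA

V_SG = V_DD − V_G = 8.62 − 6.05 = 2.57 V, so V_ov = 2.57 − 1.4 = 1.17 V.
k_p = μ_pC_ox · (W/L) = 5.9 mA/V².
Assume saturation: I_D = ½ k_p V_ov² = 0.5 × 5.9 × 1.17² = 4.04 mA, giving V_SD = V_DD − I_D R_D = 8.62 − 4.04 × 1.34 = 3.21 V.
V_SD = 3.21 V ≥ V_ov = 1.17 V, confirming saturation.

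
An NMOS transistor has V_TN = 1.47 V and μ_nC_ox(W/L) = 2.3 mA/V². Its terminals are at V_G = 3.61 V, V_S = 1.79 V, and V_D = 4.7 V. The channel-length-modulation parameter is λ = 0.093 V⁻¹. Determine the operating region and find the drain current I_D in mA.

Saturation; I_D = 0.179 mA

V_GS = V_G − V_S = 3.61 − 1.79 = 1.82 V; V_DS = V_D − V_S = 4.7 − 1.79 = 2.91 V.
V_ov = V_GS − V_TN = 1.82 − 1.47 = 0.35 V.
Since V_DS = 2.91 V ≥ V_ov = 0.35 V, the device is in saturation.
I_D = ½ k_n V_ov² (1 + λ V_DS) = 0.5 × 2.3 × 0.35² × (1 + 0.093 × 2.91) = 0.179 mA.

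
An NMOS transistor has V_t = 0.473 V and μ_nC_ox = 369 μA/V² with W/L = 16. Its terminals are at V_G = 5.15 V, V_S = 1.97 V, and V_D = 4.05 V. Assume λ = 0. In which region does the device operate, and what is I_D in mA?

V_GS = V_G − V_S = 5.15 − 1.97 = 3.18 V; V_DS = V_D − V_S = 4.05 − 1.97 = 2.08 V.
k_n = μ_nC_ox · (W/L) = 5.904 mA/V².
V_ov = V_GS − V_t = 3.18 − 0.473 = 2.71 V.
Since V_DS = 2.08 V < V_ov = 2.71 V, the device is in the triode region.
I_D = k_n [V_ov · V_DS − ½ V_DS²] = 5.904 × [2.71 × 2.08 − 0.5 × 2.08²] = 20.5 mA.

Triode; I_D = 20.5 mA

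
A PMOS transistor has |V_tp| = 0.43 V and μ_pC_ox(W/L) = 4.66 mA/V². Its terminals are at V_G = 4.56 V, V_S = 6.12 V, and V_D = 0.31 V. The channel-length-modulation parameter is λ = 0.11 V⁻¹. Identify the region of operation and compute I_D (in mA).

Saturation; I_D = 4.88 mA

V_SG = V_S − V_G = 6.12 − 4.56 = 1.56 V; V_SD = V_S − V_D = 6.12 − 0.31 = 5.81 V.
V_ov = V_SG − |V_tp| = 1.56 − 0.43 = 1.13 V.
Since V_SD = 5.81 V ≥ V_ov = 1.13 V, the device is in saturation.
I_D = ½ k_p V_ov² (1 + λ V_SD) = 0.5 × 4.66 × 1.13² × (1 + 0.11 × 5.81) = 4.88 mA.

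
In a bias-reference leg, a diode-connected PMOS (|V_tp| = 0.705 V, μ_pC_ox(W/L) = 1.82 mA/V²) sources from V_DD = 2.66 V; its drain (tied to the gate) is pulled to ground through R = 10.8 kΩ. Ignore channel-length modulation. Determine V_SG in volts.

With gate tied to drain, V_SG = V_SD ≥ V_SG − |V_tp|, so the device is in saturation.
KCL at the drain: ½ k_p (V_SG − |V_tp|)² = (V_DD − V_SG)/R.
Let x = V_SG − 0.705. Then 9.83 x² + x − 1.955 = 0, giving x = 0.398 V (positive root), so V_SG = 1.1 V.
I_D = (V_DD − V_SG)/R = (2.66 − 1.1) / 10.8 = 0.144 mA.

V_SG = 1.10 V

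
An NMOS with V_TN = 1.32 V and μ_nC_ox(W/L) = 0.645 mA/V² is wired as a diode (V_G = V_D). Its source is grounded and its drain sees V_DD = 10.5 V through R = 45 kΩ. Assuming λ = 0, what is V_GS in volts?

V_GS = 2.08 V

With gate tied to drain, V_GS = V_DS ≥ V_GS − V_TN, so the device is in saturation.
KCL at the drain: ½ k_n (V_GS − V_TN)² = (V_DD − V_GS)/R.
Let x = V_GS − 1.32. Then 14.5 x² + x − 9.18 = 0, giving x = 0.762 V (positive root), so V_GS = 2.08 V.
I_D = (V_DD − V_GS)/R = (10.5 − 2.08) / 45 = 0.187 mA.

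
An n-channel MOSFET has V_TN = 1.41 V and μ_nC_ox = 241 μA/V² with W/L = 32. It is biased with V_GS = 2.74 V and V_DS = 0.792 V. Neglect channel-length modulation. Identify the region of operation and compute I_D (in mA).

k_n = μ_nC_ox · (W/L) = 7.712 mA/V².
V_ov = V_GS − V_TN = 2.74 − 1.41 = 1.33 V.
Since V_DS = 0.792 V < V_ov = 1.33 V, the device is in the triode region.
I_D = k_n [V_ov · V_DS − ½ V_DS²] = 7.712 × [1.33 × 0.792 − 0.5 × 0.792²] = 5.7 mA.

Triode; I_D = 5.70 mA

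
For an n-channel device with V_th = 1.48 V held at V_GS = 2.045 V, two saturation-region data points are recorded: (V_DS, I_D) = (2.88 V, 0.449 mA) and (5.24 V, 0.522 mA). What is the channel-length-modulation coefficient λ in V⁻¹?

With V_GS fixed, I_D ∝ (1 + λ V_DS) in saturation, so I_D2/I_D1 = (1 + λ V_DS2)/(1 + λ V_DS1).
0.522/0.449 = 1.163 = (1 + 5.24 λ)/(1 + 2.88 λ).
Solving: λ (I_D1 V_DS2 − I_D2 V_DS1) = I_D2 − I_D1, so λ = (0.522 − 0.449) / (0.449 × 5.24 − 0.522 × 2.88) = 0.073 / 0.849 = 0.0859 V⁻¹.

λ = 0.0859 V⁻¹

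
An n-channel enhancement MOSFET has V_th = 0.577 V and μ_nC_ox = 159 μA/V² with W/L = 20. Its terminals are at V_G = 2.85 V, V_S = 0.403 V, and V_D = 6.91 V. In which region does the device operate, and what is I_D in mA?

Saturation; I_D = 5.56 mA

V_GS = V_G − V_S = 2.85 − 0.403 = 2.45 V; V_DS = V_D − V_S = 6.91 − 0.403 = 6.51 V.
k_n = μ_nC_ox · (W/L) = 3.18 mA/V².
V_ov = V_GS − V_th = 2.45 − 0.577 = 1.87 V.
Since V_DS = 6.51 V ≥ V_ov = 1.87 V, the device is in saturation.
I_D = ½ k_n V_ov² = 0.5 × 3.18 × 1.87² = 5.56 mA.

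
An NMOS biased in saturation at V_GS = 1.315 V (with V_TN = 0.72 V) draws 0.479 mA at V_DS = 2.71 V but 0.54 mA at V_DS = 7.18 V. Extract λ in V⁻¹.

λ = 0.0309 V⁻¹

With V_GS fixed, I_D ∝ (1 + λ V_DS) in saturation, so I_D2/I_D1 = (1 + λ V_DS2)/(1 + λ V_DS1).
0.54/0.479 = 1.127 = (1 + 7.18 λ)/(1 + 2.71 λ).
Solving: λ (I_D1 V_DS2 − I_D2 V_DS1) = I_D2 − I_D1, so λ = (0.54 − 0.479) / (0.479 × 7.18 − 0.54 × 2.71) = 0.061 / 1.98 = 0.0309 V⁻¹.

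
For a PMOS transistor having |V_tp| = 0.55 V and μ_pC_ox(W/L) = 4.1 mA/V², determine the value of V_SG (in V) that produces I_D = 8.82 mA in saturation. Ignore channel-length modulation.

In saturation I_D = ½ k_p (V_SG − |V_tp|)², so V_SG − |V_tp| = √(2 I_D / k_p) = √(2 × 8.82 / 4.1) = 2.07 V.
V_SG = 0.55 + 2.07 = 2.62 V.

V_SG = 2.62 V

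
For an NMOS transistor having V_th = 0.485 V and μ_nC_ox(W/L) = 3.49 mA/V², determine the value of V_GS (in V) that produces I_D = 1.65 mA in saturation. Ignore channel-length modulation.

V_GS = 1.46 V

In saturation I_D = ½ k_n (V_GS − V_th)², so V_GS − V_th = √(2 I_D / k_n) = √(2 × 1.65 / 3.49) = 0.972 V.
V_GS = 0.485 + 0.972 = 1.46 V.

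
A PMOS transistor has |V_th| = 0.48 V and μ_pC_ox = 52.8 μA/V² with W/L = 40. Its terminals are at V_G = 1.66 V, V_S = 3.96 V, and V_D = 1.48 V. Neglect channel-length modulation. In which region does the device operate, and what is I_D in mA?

V_SG = V_S − V_G = 3.96 − 1.66 = 2.3 V; V_SD = V_S − V_D = 3.96 − 1.48 = 2.48 V.
k_p = μ_pC_ox · (W/L) = 2.112 mA/V².
V_ov = V_SG − |V_th| = 2.3 − 0.48 = 1.82 V.
Since V_SD = 2.48 V ≥ V_ov = 1.82 V, the device is in saturation.
I_D = ½ k_p V_ov² = 0.5 × 2.112 × 1.82² = 3.5 mA.

Saturation; I_D = 3.50 mA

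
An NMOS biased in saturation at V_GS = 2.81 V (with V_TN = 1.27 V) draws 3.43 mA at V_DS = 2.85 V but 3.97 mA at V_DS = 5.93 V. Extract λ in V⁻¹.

λ = 0.0598 V⁻¹

With V_GS fixed, I_D ∝ (1 + λ V_DS) in saturation, so I_D2/I_D1 = (1 + λ V_DS2)/(1 + λ V_DS1).
3.97/3.43 = 1.157 = (1 + 5.93 λ)/(1 + 2.85 λ).
Solving: λ (I_D1 V_DS2 − I_D2 V_DS1) = I_D2 − I_D1, so λ = (3.97 − 3.43) / (3.43 × 5.93 − 3.97 × 2.85) = 0.54 / 9.03 = 0.0598 V⁻¹.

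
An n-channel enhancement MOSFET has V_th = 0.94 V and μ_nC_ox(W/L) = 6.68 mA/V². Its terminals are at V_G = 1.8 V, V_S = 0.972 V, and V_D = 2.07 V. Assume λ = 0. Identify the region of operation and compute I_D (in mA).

V_GS = V_G − V_S = 1.8 − 0.972 = 0.828 V; V_DS = V_D − V_S = 2.07 − 0.972 = 1.1 V.
V_GS = 0.828 V < V_th = 0.94 V, so the transistor is in cutoff.

Cutoff; I_D = 0 mA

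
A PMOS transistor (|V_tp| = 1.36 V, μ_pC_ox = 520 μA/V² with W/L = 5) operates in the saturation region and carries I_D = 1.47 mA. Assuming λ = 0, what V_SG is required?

k_p = μ_pC_ox · (W/L) = 2.6 mA/V².
In saturation I_D = ½ k_p (V_SG − |V_tp|)², so V_SG − |V_tp| = √(2 I_D / k_p) = √(2 × 1.47 / 2.6) = 1.06 V.
V_SG = 1.36 + 1.06 = 2.42 V.

V_SG = 2.42 V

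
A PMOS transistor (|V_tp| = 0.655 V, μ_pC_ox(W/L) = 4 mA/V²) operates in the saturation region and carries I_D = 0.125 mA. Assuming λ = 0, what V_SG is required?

V_SG = 0.905 V

In saturation I_D = ½ k_p (V_SG − |V_tp|)², so V_SG − |V_tp| = √(2 I_D / k_p) = √(2 × 0.125 / 4) = 0.25 V.
V_SG = 0.655 + 0.25 = 0.905 V.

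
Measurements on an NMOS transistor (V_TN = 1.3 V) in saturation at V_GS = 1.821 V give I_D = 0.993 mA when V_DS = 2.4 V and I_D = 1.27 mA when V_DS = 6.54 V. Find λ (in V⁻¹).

λ = 0.0804 V⁻¹

With V_GS fixed, I_D ∝ (1 + λ V_DS) in saturation, so I_D2/I_D1 = (1 + λ V_DS2)/(1 + λ V_DS1).
1.27/0.993 = 1.279 = (1 + 6.54 λ)/(1 + 2.4 λ).
Solving: λ (I_D1 V_DS2 − I_D2 V_DS1) = I_D2 − I_D1, so λ = (1.27 − 0.993) / (0.993 × 6.54 − 1.27 × 2.4) = 0.277 / 3.45 = 0.0804 V⁻¹.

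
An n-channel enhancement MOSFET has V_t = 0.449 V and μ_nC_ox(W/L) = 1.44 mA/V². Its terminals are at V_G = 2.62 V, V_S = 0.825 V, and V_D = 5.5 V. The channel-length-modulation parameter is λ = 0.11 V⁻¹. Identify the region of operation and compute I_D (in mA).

Saturation; I_D = 1.98 mA

V_GS = V_G − V_S = 2.62 − 0.825 = 1.8 V; V_DS = V_D − V_S = 5.5 − 0.825 = 4.67 V.
V_ov = V_GS − V_t = 1.8 − 0.449 = 1.35 V.
Since V_DS = 4.67 V ≥ V_ov = 1.35 V, the device is in saturation.
I_D = ½ k_n V_ov² (1 + λ V_DS) = 0.5 × 1.44 × 1.35² × (1 + 0.11 × 4.67) = 1.98 mA.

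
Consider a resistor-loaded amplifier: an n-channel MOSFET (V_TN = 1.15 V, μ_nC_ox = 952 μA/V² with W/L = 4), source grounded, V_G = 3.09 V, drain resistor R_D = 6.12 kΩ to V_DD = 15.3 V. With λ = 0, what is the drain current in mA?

V_GS = V_G = 3.09 V, so V_ov = 3.09 − 1.15 = 1.94 V.
k_n = μ_nC_ox · (W/L) = 3.808 mA/V².
Assume saturation: I_D = ½ k_n V_ov² = 0.5 × 3.808 × 1.94² = 7.17 mA, giving V_DS = V_DD − I_D R_D = 15.3 − 7.17 × 6.12 = -28.6 V.
But -28.6 V < V_ov = 1.94 V, so the device is actually in triode.
In triode I_D = k_n[V_ov V_DS − ½ V_DS²] and I_D = (V_DD − V_DS)/R_D. Equating: 11.7 V_DS² − 46.21 V_DS + 15.3 = 0, giving V_DS = 0.365 V (the root below V_ov).
I_D = (15.3 − 0.365) / 6.12 = 2.44 mA.

I_D = 2.44 mA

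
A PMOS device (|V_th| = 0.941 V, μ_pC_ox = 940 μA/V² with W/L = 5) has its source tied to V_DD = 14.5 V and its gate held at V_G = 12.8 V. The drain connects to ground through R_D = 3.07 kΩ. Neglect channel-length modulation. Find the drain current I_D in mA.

I_D = 1.35 mA

V_SG = V_DD − V_G = 14.5 − 12.8 = 1.7 V, so V_ov = 1.7 − 0.941 = 0.759 V.
k_p = μ_pC_ox · (W/L) = 4.7 mA/V².
Assume saturation: I_D = ½ k_p V_ov² = 0.5 × 4.7 × 0.759² = 1.35 mA, giving V_SD = V_DD − I_D R_D = 14.5 − 1.35 × 3.07 = 10.3 V.
V_SD = 10.3 V ≥ V_ov = 0.759 V, confirming saturation.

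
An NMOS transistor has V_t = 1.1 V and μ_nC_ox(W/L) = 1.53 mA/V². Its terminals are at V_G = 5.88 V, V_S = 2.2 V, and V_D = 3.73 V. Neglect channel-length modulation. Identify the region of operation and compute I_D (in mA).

Triode; I_D = 4.25 mA

V_GS = V_G − V_S = 5.88 − 2.2 = 3.68 V; V_DS = V_D − V_S = 3.73 − 2.2 = 1.53 V.
V_ov = V_GS − V_t = 3.68 − 1.1 = 2.58 V.
Since V_DS = 1.53 V < V_ov = 2.58 V, the device is in the triode region.
I_D = k_n [V_ov · V_DS − ½ V_DS²] = 1.53 × [2.58 × 1.53 − 0.5 × 1.53²] = 4.25 mA.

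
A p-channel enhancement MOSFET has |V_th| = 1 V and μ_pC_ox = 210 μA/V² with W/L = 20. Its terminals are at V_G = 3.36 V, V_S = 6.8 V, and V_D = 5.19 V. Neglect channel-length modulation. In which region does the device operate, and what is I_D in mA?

Triode; I_D = 11.1 mA

V_SG = V_S − V_G = 6.8 − 3.36 = 3.44 V; V_SD = V_S − V_D = 6.8 − 5.19 = 1.61 V.
k_p = μ_pC_ox · (W/L) = 4.2 mA/V².
V_ov = V_SG − |V_th| = 3.44 − 1 = 2.44 V.
Since V_SD = 1.61 V < V_ov = 2.44 V, the device is in the triode region.
I_D = k_p [V_ov · V_SD − ½ V_SD²] = 4.2 × [2.44 × 1.61 − 0.5 × 1.61²] = 11.1 mA.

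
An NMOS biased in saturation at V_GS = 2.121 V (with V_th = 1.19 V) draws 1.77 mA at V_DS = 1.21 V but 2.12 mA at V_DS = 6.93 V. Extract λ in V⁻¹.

λ = 0.0361 V⁻¹

With V_GS fixed, I_D ∝ (1 + λ V_DS) in saturation, so I_D2/I_D1 = (1 + λ V_DS2)/(1 + λ V_DS1).
2.12/1.77 = 1.198 = (1 + 6.93 λ)/(1 + 1.21 λ).
Solving: λ (I_D1 V_DS2 − I_D2 V_DS1) = I_D2 − I_D1, so λ = (2.12 − 1.77) / (1.77 × 6.93 − 2.12 × 1.21) = 0.35 / 9.7 = 0.0361 V⁻¹.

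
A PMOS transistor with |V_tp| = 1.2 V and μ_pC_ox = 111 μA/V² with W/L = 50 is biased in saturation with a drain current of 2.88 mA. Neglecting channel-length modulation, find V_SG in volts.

V_SG = 2.22 V

k_p = μ_pC_ox · (W/L) = 5.55 mA/V².
In saturation I_D = ½ k_p (V_SG − |V_tp|)², so V_SG − |V_tp| = √(2 I_D / k_p) = √(2 × 2.88 / 5.55) = 1.02 V.
V_SG = 1.2 + 1.02 = 2.22 V.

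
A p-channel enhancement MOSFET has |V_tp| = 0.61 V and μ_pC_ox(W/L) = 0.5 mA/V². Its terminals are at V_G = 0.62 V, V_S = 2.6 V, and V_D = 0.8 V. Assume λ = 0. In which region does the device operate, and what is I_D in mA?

V_SG = V_S − V_G = 2.6 − 0.62 = 1.98 V; V_SD = V_S − V_D = 2.6 − 0.8 = 1.8 V.
V_ov = V_SG − |V_tp| = 1.98 − 0.61 = 1.37 V.
Since V_SD = 1.8 V ≥ V_ov = 1.37 V, the device is in saturation.
I_D = ½ k_p V_ov² = 0.5 × 0.5 × 1.37² = 0.469 mA.

Saturation; I_D = 0.469 mA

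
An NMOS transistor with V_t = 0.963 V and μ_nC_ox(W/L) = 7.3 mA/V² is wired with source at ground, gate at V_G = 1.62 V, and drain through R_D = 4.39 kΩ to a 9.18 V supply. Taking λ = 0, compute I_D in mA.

V_GS = V_G = 1.62 V, so V_ov = 1.62 − 0.963 = 0.657 V.
Assume saturation: I_D = ½ k_n V_ov² = 0.5 × 7.3 × 0.657² = 1.58 mA, giving V_DS = V_DD − I_D R_D = 9.18 − 1.58 × 4.39 = 2.26 V.
V_DS = 2.26 V ≥ V_ov = 0.657 V, confirming saturation.

I_D = 1.58 mA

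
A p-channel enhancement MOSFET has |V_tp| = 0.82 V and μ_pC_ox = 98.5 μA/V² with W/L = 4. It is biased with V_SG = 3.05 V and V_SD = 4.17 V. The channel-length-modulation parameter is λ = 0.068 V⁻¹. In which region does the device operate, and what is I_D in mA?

k_p = μ_pC_ox · (W/L) = 0.394 mA/V².
V_ov = V_SG − |V_tp| = 3.05 − 0.82 = 2.23 V.
Since V_SD = 4.17 V ≥ V_ov = 2.23 V, the device is in saturation.
I_D = ½ k_p V_ov² (1 + λ V_SD) = 0.5 × 0.394 × 2.23² × (1 + 0.068 × 4.17) = 1.26 mA.

Saturation; I_D = 1.26 mA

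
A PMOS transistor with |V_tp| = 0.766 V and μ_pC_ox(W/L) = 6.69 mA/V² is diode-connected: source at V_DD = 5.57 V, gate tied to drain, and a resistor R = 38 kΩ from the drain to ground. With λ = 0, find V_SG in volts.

V_SG = 0.957 V

With gate tied to drain, V_SG = V_SD ≥ V_SG − |V_tp|, so the device is in saturation.
KCL at the drain: ½ k_p (V_SG − |V_tp|)² = (V_DD − V_SG)/R.
Let x = V_SG − 0.766. Then 127 x² + x − 4.804 = 0, giving x = 0.191 V (positive root), so V_SG = 0.957 V.
I_D = (V_DD − V_SG)/R = (5.57 − 0.957) / 38 = 0.121 mA.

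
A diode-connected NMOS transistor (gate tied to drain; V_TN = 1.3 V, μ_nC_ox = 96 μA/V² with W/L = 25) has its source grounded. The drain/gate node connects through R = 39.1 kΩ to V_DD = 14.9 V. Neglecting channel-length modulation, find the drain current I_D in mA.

With gate tied to drain, V_GS = V_DS ≥ V_GS − V_TN, so the device is in saturation.
k_n = μ_nC_ox · (W/L) = 2.4 mA/V².
KCL at the drain: ½ k_n (V_GS − V_TN)² = (V_DD − V_GS)/R.
Let x = V_GS − 1.3. Then 46.9 x² + x − 13.6 = 0, giving x = 0.528 V (positive root), so V_GS = 1.83 V.
I_D = (V_DD − V_GS)/R = (14.9 − 1.83) / 39.1 = 0.334 mA.

I_D = 0.334 mA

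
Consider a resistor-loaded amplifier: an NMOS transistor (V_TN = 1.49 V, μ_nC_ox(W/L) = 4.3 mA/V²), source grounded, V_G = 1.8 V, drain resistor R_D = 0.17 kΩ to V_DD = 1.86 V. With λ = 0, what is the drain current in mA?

I_D = 0.207 mA

V_GS = V_G = 1.8 V, so V_ov = 1.8 − 1.49 = 0.31 V.
Assume saturation: I_D = ½ k_n V_ov² = 0.5 × 4.3 × 0.31² = 0.207 mA, giving V_DS = V_DD − I_D R_D = 1.86 − 0.207 × 0.17 = 1.82 V.
V_DS = 1.82 V ≥ V_ov = 0.31 V, confirming saturation.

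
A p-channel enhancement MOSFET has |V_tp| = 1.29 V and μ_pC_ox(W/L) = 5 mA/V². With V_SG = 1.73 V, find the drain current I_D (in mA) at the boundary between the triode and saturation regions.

At the boundary V_SD = V_ov = V_SG − |V_tp| = 1.73 − 1.29 = 0.44 V.
I_D = ½ k_p V_ov² = 0.5 × 5 × 0.44² = 0.484 mA.

I_D = 0.484 mA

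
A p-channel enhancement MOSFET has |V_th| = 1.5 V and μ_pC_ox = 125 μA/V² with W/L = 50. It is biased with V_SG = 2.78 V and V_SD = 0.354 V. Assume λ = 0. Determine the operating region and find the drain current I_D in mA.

Triode; I_D = 2.44 mA

k_p = μ_pC_ox · (W/L) = 6.25 mA/V².
V_ov = V_SG − |V_th| = 2.78 − 1.5 = 1.28 V.
Since V_SD = 0.354 V < V_ov = 1.28 V, the device is in the triode region.
I_D = k_p [V_ov · V_SD − ½ V_SD²] = 6.25 × [1.28 × 0.354 − 0.5 × 0.354²] = 2.44 mA.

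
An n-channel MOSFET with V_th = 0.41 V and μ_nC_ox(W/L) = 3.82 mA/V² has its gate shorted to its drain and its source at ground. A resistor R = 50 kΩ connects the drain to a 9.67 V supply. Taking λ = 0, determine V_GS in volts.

V_GS = 0.716 V

With gate tied to drain, V_GS = V_DS ≥ V_GS − V_th, so the device is in saturation.
KCL at the drain: ½ k_n (V_GS − V_th)² = (V_DD − V_GS)/R.
Let x = V_GS − 0.41. Then 95.5 x² + x − 9.26 = 0, giving x = 0.306 V (positive root), so V_GS = 0.716 V.
I_D = (V_DD − V_GS)/R = (9.67 − 0.716) / 50 = 0.179 mA.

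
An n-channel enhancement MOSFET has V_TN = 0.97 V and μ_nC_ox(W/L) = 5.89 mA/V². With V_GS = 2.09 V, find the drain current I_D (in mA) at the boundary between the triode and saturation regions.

At the boundary V_DS = V_ov = V_GS − V_TN = 2.09 − 0.97 = 1.12 V.
I_D = ½ k_n V_ov² = 0.5 × 5.89 × 1.12² = 3.69 mA.

I_D = 3.69 mA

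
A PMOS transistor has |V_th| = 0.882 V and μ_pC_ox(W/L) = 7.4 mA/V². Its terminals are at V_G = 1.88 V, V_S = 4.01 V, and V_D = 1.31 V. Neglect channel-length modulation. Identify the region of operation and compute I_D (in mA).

V_SG = V_S − V_G = 4.01 − 1.88 = 2.13 V; V_SD = V_S − V_D = 4.01 − 1.31 = 2.7 V.
V_ov = V_SG − |V_th| = 2.13 − 0.882 = 1.25 V.
Since V_SD = 2.7 V ≥ V_ov = 1.25 V, the device is in saturation.
I_D = ½ k_p V_ov² = 0.5 × 7.4 × 1.25² = 5.76 mA.

Saturation; I_D = 5.76 mA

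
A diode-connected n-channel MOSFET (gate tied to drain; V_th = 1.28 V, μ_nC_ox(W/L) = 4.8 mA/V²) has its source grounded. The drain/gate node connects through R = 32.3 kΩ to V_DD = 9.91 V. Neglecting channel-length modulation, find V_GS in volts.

V_GS = 1.61 V

With gate tied to drain, V_GS = V_DS ≥ V_GS − V_th, so the device is in saturation.
KCL at the drain: ½ k_n (V_GS − V_th)² = (V_DD − V_GS)/R.
Let x = V_GS − 1.28. Then 77.5 x² + x − 8.63 = 0, giving x = 0.327 V (positive root), so V_GS = 1.61 V.
I_D = (V_DD − V_GS)/R = (9.91 − 1.61) / 32.3 = 0.257 mA.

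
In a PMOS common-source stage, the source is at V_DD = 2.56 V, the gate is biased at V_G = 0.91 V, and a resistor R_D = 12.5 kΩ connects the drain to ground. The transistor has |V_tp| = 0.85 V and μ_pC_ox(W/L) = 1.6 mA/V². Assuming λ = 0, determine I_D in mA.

I_D = 0.191 mA

V_SG = V_DD − V_G = 2.56 − 0.91 = 1.65 V, so V_ov = 1.65 − 0.85 = 0.8 V.
Assume saturation: I_D = ½ k_p V_ov² = 0.5 × 1.6 × 0.8² = 0.512 mA, giving V_SD = V_DD − I_D R_D = 2.56 − 0.512 × 12.5 = -3.84 V.
But -3.84 V < V_ov = 0.8 V, so the device is actually in triode.
In triode I_D = k_p[V_ov V_SD − ½ V_SD²] and I_D = (V_DD − V_SD)/R_D. Equating: 10 V_SD² − 17 V_SD + 2.56 = 0, giving V_SD = 0.167 V (the root below V_ov).
I_D = (2.56 − 0.167) / 12.5 = 0.191 mA.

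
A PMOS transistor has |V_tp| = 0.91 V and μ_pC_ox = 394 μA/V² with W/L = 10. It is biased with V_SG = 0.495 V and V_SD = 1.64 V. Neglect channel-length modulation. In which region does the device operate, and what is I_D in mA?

Cutoff; I_D = 0 mA

V_SG = 0.495 V < |V_tp| = 0.91 V, so the transistor is in cutoff.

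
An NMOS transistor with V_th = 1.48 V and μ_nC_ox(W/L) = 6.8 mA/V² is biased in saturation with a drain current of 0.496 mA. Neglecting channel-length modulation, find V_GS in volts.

In saturation I_D = ½ k_n (V_GS − V_th)², so V_GS − V_th = √(2 I_D / k_n) = √(2 × 0.496 / 6.8) = 0.382 V.
V_GS = 1.48 + 0.382 = 1.86 V.

V_GS = 1.86 V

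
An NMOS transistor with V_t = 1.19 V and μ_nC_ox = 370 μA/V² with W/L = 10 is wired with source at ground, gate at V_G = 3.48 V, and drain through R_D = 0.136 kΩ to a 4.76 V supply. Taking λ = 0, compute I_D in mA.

V_GS = V_G = 3.48 V, so V_ov = 3.48 − 1.19 = 2.29 V.
k_n = μ_nC_ox · (W/L) = 3.7 mA/V².
Assume saturation: I_D = ½ k_n V_ov² = 0.5 × 3.7 × 2.29² = 9.7 mA, giving V_DS = V_DD − I_D R_D = 4.76 − 9.7 × 0.136 = 3.44 V.
V_DS = 3.44 V ≥ V_ov = 2.29 V, confirming saturation.

I_D = 9.70 mA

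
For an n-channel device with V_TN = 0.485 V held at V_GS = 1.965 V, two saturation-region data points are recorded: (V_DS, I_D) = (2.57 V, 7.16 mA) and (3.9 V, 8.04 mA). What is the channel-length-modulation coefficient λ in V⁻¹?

With V_GS fixed, I_D ∝ (1 + λ V_DS) in saturation, so I_D2/I_D1 = (1 + λ V_DS2)/(1 + λ V_DS1).
8.04/7.16 = 1.123 = (1 + 3.9 λ)/(1 + 2.57 λ).
Solving: λ (I_D1 V_DS2 − I_D2 V_DS1) = I_D2 − I_D1, so λ = (8.04 − 7.16) / (7.16 × 3.9 − 8.04 × 2.57) = 0.88 / 7.26 = 0.121 V⁻¹.

λ = 0.121 V⁻¹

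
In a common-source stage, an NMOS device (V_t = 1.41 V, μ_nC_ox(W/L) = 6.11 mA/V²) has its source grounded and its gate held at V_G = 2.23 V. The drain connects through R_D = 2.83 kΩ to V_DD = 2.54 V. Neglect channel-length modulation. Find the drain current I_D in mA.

V_GS = V_G = 2.23 V, so V_ov = 2.23 − 1.41 = 0.82 V.
Assume saturation: I_D = ½ k_n V_ov² = 0.5 × 6.11 × 0.82² = 2.05 mA, giving V_DS = V_DD − I_D R_D = 2.54 − 2.05 × 2.83 = -3.27 V.
But -3.27 V < V_ov = 0.82 V, so the device is actually in triode.
In triode I_D = k_n[V_ov V_DS − ½ V_DS²] and I_D = (V_DD − V_DS)/R_D. Equating: 8.65 V_DS² − 15.18 V_DS + 2.54 = 0, giving V_DS = 0.187 V (the root below V_ov).
I_D = (2.54 − 0.187) / 2.83 = 0.831 mA.

I_D = 0.831 mA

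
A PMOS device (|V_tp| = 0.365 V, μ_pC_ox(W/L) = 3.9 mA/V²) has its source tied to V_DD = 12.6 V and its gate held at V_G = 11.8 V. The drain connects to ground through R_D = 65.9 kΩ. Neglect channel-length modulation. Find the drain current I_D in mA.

I_D = 0.189 mA

V_SG = V_DD − V_G = 12.6 − 11.8 = 0.8 V, so V_ov = 0.8 − 0.365 = 0.435 V.
Assume saturation: I_D = ½ k_p V_ov² = 0.5 × 3.9 × 0.435² = 0.369 mA, giving V_SD = V_DD − I_D R_D = 12.6 − 0.369 × 65.9 = -11.7 V.
But -11.7 V < V_ov = 0.435 V, so the device is actually in triode.
In triode I_D = k_p[V_ov V_SD − ½ V_SD²] and I_D = (V_DD − V_SD)/R_D. Equating: 129 V_SD² − 112.8 V_SD + 12.6 = 0, giving V_SD = 0.131 V (the root below V_ov).
I_D = (12.6 − 0.131) / 65.9 = 0.189 mA.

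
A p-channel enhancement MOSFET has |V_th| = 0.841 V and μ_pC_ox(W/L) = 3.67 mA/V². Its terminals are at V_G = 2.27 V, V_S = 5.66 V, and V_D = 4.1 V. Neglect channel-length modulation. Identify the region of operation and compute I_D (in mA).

V_SG = V_S − V_G = 5.66 − 2.27 = 3.39 V; V_SD = V_S − V_D = 5.66 − 4.1 = 1.56 V.
V_ov = V_SG − |V_th| = 3.39 − 0.841 = 2.55 V.
Since V_SD = 1.56 V < V_ov = 2.55 V, the device is in the triode region.
I_D = k_p [V_ov · V_SD − ½ V_SD²] = 3.67 × [2.55 × 1.56 − 0.5 × 1.56²] = 10.1 mA.

Triode; I_D = 10.1 mA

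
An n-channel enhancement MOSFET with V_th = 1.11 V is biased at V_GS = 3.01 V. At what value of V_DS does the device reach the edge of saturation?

The boundary between triode and saturation is V_DS = V_GS − V_th = V_ov.
V_ov = 3.01 − 1.11 = 1.9 V.

V_DS,sat = 1.90 V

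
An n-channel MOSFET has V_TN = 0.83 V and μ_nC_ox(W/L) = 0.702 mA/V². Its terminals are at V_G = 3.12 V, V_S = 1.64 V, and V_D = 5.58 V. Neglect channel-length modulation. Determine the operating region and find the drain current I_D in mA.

V_GS = V_G − V_S = 3.12 − 1.64 = 1.48 V; V_DS = V_D − V_S = 5.58 − 1.64 = 3.94 V.
V_ov = V_GS − V_TN = 1.48 − 0.83 = 0.65 V.
Since V_DS = 3.94 V ≥ V_ov = 0.65 V, the device is in saturation.
I_D = ½ k_n V_ov² = 0.5 × 0.702 × 0.65² = 0.148 mA.

Saturation; I_D = 0.148 mA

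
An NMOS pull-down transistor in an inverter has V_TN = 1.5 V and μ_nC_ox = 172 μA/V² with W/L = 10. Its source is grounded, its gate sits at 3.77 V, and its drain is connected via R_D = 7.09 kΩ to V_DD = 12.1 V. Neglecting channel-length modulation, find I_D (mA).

V_GS = V_G = 3.77 V, so V_ov = 3.77 − 1.5 = 2.27 V.
k_n = μ_nC_ox · (W/L) = 1.72 mA/V².
Assume saturation: I_D = ½ k_n V_ov² = 0.5 × 1.72 × 2.27² = 4.43 mA, giving V_DS = V_DD − I_D R_D = 12.1 − 4.43 × 7.09 = -19.3 V.
But -19.3 V < V_ov = 2.27 V, so the device is actually in triode.
In triode I_D = k_n[V_ov V_DS − ½ V_DS²] and I_D = (V_DD − V_DS)/R_D. Equating: 6.1 V_DS² − 28.68 V_DS + 12.1 = 0, giving V_DS = 0.469 V (the root below V_ov).
I_D = (12.1 − 0.469) / 7.09 = 1.64 mA.

I_D = 1.64 mA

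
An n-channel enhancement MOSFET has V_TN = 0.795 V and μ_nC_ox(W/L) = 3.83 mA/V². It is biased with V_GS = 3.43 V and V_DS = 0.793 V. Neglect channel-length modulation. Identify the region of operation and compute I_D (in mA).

Triode; I_D = 6.80 mA

V_ov = V_GS − V_TN = 3.43 − 0.795 = 2.64 V.
Since V_DS = 0.793 V < V_ov = 2.64 V, the device is in the triode region.
I_D = k_n [V_ov · V_DS − ½ V_DS²] = 3.83 × [2.64 × 0.793 − 0.5 × 0.793²] = 6.8 mA.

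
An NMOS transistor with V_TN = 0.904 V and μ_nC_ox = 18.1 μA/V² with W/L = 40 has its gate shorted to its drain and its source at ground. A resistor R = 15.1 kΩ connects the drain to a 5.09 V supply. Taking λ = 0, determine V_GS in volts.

With gate tied to drain, V_GS = V_DS ≥ V_GS − V_TN, so the device is in saturation.
k_n = μ_nC_ox · (W/L) = 0.724 mA/V².
KCL at the drain: ½ k_n (V_GS − V_TN)² = (V_DD − V_GS)/R.
Let x = V_GS − 0.904. Then 5.47 x² + x − 4.186 = 0, giving x = 0.788 V (positive root), so V_GS = 1.69 V.
I_D = (V_DD − V_GS)/R = (5.09 − 1.69) / 15.1 = 0.225 mA.

V_GS = 1.69 V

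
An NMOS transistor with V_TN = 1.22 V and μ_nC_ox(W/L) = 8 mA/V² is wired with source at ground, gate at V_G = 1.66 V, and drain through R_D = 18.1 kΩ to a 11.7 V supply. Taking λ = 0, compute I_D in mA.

I_D = 0.633 mA

V_GS = V_G = 1.66 V, so V_ov = 1.66 − 1.22 = 0.44 V.
Assume saturation: I_D = ½ k_n V_ov² = 0.5 × 8 × 0.44² = 0.774 mA, giving V_DS = V_DD − I_D R_D = 11.7 − 0.774 × 18.1 = -2.32 V.
But -2.32 V < V_ov = 0.44 V, so the device is actually in triode.
In triode I_D = k_n[V_ov V_DS − ½ V_DS²] and I_D = (V_DD − V_DS)/R_D. Equating: 72.4 V_DS² − 64.71 V_DS + 11.7 = 0, giving V_DS = 0.252 V (the root below V_ov).
I_D = (11.7 − 0.252) / 18.1 = 0.633 mA.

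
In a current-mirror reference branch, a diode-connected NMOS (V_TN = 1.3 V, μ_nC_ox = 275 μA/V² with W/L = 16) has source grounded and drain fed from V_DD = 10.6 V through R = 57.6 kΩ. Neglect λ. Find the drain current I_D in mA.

With gate tied to drain, V_GS = V_DS ≥ V_GS − V_TN, so the device is in saturation.
k_n = μ_nC_ox · (W/L) = 4.4 mA/V².
KCL at the drain: ½ k_n (V_GS − V_TN)² = (V_DD − V_GS)/R.
Let x = V_GS − 1.3. Then 127 x² + x − 9.3 = 0, giving x = 0.267 V (positive root), so V_GS = 1.57 V.
I_D = (V_DD − V_GS)/R = (10.6 − 1.57) / 57.6 = 0.157 mA.

I_D = 0.157 mA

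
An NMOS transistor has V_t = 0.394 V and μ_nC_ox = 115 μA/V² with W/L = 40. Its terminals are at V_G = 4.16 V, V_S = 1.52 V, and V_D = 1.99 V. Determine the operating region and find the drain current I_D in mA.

Triode; I_D = 4.35 mA

V_GS = V_G − V_S = 4.16 − 1.52 = 2.64 V; V_DS = V_D − V_S = 1.99 − 1.52 = 0.47 V.
k_n = μ_nC_ox · (W/L) = 4.6 mA/V².
V_ov = V_GS − V_t = 2.64 − 0.394 = 2.25 V.
Since V_DS = 0.47 V < V_ov = 2.25 V, the device is in the triode region.
I_D = k_n [V_ov · V_DS − ½ V_DS²] = 4.6 × [2.25 × 0.47 − 0.5 × 0.47²] = 4.35 mA.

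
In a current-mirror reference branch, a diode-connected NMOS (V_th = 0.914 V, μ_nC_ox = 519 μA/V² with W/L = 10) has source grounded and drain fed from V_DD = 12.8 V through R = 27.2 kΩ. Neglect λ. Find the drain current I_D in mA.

I_D = 0.422 mA

With gate tied to drain, V_GS = V_DS ≥ V_GS − V_th, so the device is in saturation.
k_n = μ_nC_ox · (W/L) = 5.19 mA/V².
KCL at the drain: ½ k_n (V_GS − V_th)² = (V_DD − V_GS)/R.
Let x = V_GS − 0.914. Then 70.6 x² + x − 11.89 = 0, giving x = 0.403 V (positive root), so V_GS = 1.32 V.
I_D = (V_DD − V_GS)/R = (12.8 − 1.32) / 27.2 = 0.422 mA.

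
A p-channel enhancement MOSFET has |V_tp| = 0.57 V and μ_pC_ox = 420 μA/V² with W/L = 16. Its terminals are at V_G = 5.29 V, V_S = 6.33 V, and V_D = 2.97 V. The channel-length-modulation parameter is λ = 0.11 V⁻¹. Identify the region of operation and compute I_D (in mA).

V_SG = V_S − V_G = 6.33 − 5.29 = 1.04 V; V_SD = V_S − V_D = 6.33 − 2.97 = 3.36 V.
k_p = μ_pC_ox · (W/L) = 6.72 mA/V².
V_ov = V_SG − |V_tp| = 1.04 − 0.57 = 0.47 V.
Since V_SD = 3.36 V ≥ V_ov = 0.47 V, the device is in saturation.
I_D = ½ k_p V_ov² (1 + λ V_SD) = 0.5 × 6.72 × 0.47² × (1 + 0.11 × 3.36) = 1.02 mA.

Saturation; I_D = 1.02 mA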